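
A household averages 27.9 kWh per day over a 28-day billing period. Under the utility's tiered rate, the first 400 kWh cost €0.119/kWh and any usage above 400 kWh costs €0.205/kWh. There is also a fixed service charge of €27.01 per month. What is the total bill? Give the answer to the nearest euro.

Usage = 27.9 kWh/day × 28 days = 781.2 kWh
First 400 kWh × €0.119 = €47.60
Remaining 381.2 kWh × €0.205 = €78.15
Energy charge = €125.75; + service €27.01 = €152.76 ≈ €153

€153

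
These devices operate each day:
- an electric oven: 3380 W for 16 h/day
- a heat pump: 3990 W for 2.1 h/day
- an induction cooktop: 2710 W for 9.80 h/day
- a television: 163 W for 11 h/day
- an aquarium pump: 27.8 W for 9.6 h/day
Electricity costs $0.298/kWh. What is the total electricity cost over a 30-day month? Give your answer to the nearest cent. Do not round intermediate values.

$814.23

electric oven: 3380 W × 16 h × 30 d = 1,622,400 Wh = 1,622 kWh
heat pump: 3990 W × 2.1 h × 30 d = 251,370 Wh = 251.4 kWh
induction cooktop: 2710 W × 9.80 h × 30 d = 796,740 Wh = 796.7 kWh
television: 163 W × 11 h × 30 d = 53,790 Wh = 53.79 kWh
aquarium pump: 27.8 W × 9.6 h × 30 d = 8,006 Wh = 8.006 kWh
Total energy = 1,622 + 251.4 + 796.7 + 53.79 + 8.006 = 2,732 kWh
Cost = 2,732 kWh × $0.298 = $814.23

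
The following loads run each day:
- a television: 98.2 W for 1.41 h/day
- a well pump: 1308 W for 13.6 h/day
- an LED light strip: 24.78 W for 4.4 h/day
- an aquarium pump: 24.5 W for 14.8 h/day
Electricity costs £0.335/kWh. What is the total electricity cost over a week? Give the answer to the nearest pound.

£43

television: 98.2 W × 1.41 h × 7 d = 969 Wh = 0.9692 kWh
well pump: 1308 W × 13.6 h × 7 d = 124,522 Wh = 124.5 kWh
LED light strip: 24.78 W × 4.4 h × 7 d = 763 Wh = 0.7632 kWh
aquarium pump: 24.5 W × 14.8 h × 7 d = 2,538 Wh = 2.538 kWh
Total energy = 0.9692 + 124.5 + 0.7632 + 2.538 = 128.8 kWh
Cost = 128.8 kWh × £0.335 = £43.15 ≈ £43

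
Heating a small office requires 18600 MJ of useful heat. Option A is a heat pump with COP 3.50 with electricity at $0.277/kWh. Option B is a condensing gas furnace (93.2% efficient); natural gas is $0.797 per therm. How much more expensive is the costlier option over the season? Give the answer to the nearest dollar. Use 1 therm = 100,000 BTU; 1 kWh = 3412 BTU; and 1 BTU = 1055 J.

$258

Heat load = 18600 MJ = 18,600,000,000 J / 1055 = 17,630,332 BTU
Gas: input = 17,630,332 / 0.932 = 18,916,665 BTU = 189.2 therm → 189.2 × $0.797 = $150.77
Heat pump: 17,630,332 BTU / 3412 = 5,167 kWh heat; / 3.50 = 1,476 kWh in → × $0.277 = $408.94
Difference = |$150.77 − $408.94| = $258.18 ≈ $258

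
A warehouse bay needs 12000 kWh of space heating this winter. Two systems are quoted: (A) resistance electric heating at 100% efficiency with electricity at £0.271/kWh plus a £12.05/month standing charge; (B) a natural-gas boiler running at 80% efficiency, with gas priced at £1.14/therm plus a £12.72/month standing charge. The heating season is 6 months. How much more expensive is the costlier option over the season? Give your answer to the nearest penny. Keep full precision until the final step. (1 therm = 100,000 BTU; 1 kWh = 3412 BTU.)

Heat load = 12000 kWh × 3412 = 40,944,000 BTU
Gas: input = 40,944,000 / 0.80 = 51,180,000 BTU = 511.8 therm → 511.8 × £1.14 = £583.45; + 6 × £12.72 standing = £659.77
Electric: 40,944,000 BTU / 3412 = 12,000 kWh → × £0.271 = £3,252.00; + 6 × £12.05 standing = £3,324.30
Difference = |£659.77 − £3,324.30| = £2,664.53

£2664.53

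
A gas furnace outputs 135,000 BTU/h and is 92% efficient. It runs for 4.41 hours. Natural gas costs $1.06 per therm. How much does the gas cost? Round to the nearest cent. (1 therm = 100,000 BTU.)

$6.86

Heat delivered = 135,000 BTU/h × 4.41 h = 595,350 BTU
Gas input = 595,350 / 0.920 = 647,120 BTU
= 647,120 / 100,000 = 6.471 therm
Cost = 6.471 × $1.06/therm = $6.86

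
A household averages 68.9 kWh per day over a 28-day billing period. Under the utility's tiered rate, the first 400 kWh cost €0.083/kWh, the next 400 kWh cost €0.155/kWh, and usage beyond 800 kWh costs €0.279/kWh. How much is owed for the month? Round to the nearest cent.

Usage = 68.9 kWh/day × 28 days = 1929.2 kWh
First 400 kWh × €0.083 = €33.20
Next 400 kWh × €0.155 = €62.00
Remaining 1129.2 kWh × €0.279 = €315.05
Total = €410.25

€410.25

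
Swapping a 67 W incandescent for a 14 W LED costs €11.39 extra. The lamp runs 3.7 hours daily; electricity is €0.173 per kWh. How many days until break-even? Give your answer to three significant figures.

Power saved = 67 − 14 = 53 W
Daily energy saved = 53 W × 3.7 h = 196.1 Wh = 0.1961 kWh
Daily savings = 0.1961 × €0.173 = €0.0339
Payback = €11.39 / €0.0339 per day = 335.7 days

336 days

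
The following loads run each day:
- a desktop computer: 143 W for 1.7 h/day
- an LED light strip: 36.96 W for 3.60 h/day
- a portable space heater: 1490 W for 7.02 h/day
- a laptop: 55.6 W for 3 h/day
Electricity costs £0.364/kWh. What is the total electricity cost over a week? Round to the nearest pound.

desktop computer: 143 W × 1.7 h × 7 d = 1,702 Wh = 1.702 kWh
LED light strip: 36.96 W × 3.60 h × 7 d = 931 Wh = 0.9314 kWh
portable space heater: 1490 W × 7.02 h × 7 d = 73,219 Wh = 73.22 kWh
laptop: 55.6 W × 3 h × 7 d = 1,168 Wh = 1.168 kWh
Total energy = 1.702 + 0.9314 + 73.22 + 1.168 = 77.02 kWh
Cost = 77.02 kWh × £0.364 = £28.04 ≈ £28

£28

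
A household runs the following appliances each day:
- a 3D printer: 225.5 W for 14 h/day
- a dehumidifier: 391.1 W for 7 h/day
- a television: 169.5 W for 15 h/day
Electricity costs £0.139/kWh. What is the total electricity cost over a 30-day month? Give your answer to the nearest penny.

£35.18

3D printer: 225.5 W × 14 h × 30 d = 94,710 Wh = 94.71 kWh
dehumidifier: 391.1 W × 7 h × 30 d = 82,131 Wh = 82.13 kWh
television: 169.5 W × 15 h × 30 d = 76,275 Wh = 76.28 kWh
Total energy = 94.71 + 82.13 + 76.28 = 253.1 kWh
Cost = 253.1 kWh × £0.139 = £35.18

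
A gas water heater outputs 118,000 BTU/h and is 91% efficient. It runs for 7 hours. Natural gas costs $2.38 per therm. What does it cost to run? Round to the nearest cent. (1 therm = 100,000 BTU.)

$21.60

Heat delivered = 118,000 BTU/h × 7 h = 826,000 BTU
Gas input = 826,000 / 0.91 = 907,692 BTU
= 907,692 / 100,000 = 9.077 therm
Cost = 9.077 × $2.38/therm = $21.60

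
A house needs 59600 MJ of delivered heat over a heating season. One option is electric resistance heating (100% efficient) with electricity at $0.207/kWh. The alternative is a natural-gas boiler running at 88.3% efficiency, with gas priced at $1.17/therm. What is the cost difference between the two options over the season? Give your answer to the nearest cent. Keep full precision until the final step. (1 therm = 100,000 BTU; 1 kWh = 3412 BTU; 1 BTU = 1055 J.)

Heat load = 59600 MJ = 59,600,000,000 J / 1055 = 56,492,891 BTU
Gas: input = 56,492,891 / 0.883 = 63,978,359 BTU = 639.8 therm → 639.8 × $1.17 = $748.55
Electric: 56,492,891 BTU / 3412 = 16,560 kWh → × $0.207 = $3,427.32
Difference = |$748.55 − $3,427.32| = $2,678.78

$2678.78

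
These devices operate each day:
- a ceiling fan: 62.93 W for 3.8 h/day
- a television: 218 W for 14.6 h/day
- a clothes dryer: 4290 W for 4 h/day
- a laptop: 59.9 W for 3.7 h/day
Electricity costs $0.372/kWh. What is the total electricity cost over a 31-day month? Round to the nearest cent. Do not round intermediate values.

$239.91

ceiling fan: 62.93 W × 3.8 h × 31 d = 7,413 Wh = 7.413 kWh
television: 218 W × 14.6 h × 31 d = 98,667 Wh = 98.67 kWh
clothes dryer: 4290 W × 4 h × 31 d = 531,960 Wh = 532 kWh
laptop: 59.9 W × 3.7 h × 31 d = 6,871 Wh = 6.871 kWh
Total energy = 7.413 + 98.67 + 532 + 6.871 = 644.9 kWh
Cost = 644.9 kWh × $0.372 = $239.91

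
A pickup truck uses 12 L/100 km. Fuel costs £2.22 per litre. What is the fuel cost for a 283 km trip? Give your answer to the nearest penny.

Fuel = 12 L/100 km × 283 km / 100 = 33.96 L
Cost = 33.96 L × £2.22/L = £75.39

£75.39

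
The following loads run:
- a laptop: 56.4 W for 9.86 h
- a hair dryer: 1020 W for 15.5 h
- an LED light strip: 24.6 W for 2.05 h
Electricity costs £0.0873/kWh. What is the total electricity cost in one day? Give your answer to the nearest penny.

laptop: 56.4 W × 9.86 h = 556 Wh = 0.5561 kWh
hair dryer: 1020 W × 15.5 h = 15,810 Wh = 15.81 kWh
LED light strip: 24.6 W × 2.05 h = 50 Wh = 0.05043 kWh
Total energy = 0.5561 + 15.81 + 0.05043 = 16.42 kWh
Cost = 16.42 kWh × £0.0873 = £1.43

£1.43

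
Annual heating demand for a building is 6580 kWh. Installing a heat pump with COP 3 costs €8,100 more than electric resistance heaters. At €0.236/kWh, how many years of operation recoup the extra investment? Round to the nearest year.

Resistance: 6580 kWh × €0.236 = €1,552.88/yr
Heat pump: 6580 / 3 = 2193 kWh in → × €0.236 = €517.63/yr
Annual savings = €1,035.25
Payback = €8,100 / €1,035.25 = 7.82 years

8 years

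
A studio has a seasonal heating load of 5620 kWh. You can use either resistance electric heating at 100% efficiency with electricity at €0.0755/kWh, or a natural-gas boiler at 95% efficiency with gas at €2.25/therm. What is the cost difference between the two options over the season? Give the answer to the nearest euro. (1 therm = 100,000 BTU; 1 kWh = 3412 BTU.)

€30

Heat load = 5620 kWh × 3412 = 19,175,440 BTU
Gas: input = 19,175,440 / 0.95 = 20,184,674 BTU = 201.8 therm → 201.8 × €2.25 = €454.16
Electric: 19,175,440 BTU / 3412 = 5,620 kWh → × €0.0755 = €424.31
Difference = |€454.16 − €424.31| = €29.85 ≈ €30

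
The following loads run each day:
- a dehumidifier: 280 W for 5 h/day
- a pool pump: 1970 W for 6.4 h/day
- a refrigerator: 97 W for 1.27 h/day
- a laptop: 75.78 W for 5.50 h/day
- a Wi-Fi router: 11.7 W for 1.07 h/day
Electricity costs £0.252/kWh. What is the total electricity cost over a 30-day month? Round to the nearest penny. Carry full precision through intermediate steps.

£110.08

dehumidifier: 280 W × 5 h × 30 d = 42,000 Wh = 42 kWh
pool pump: 1970 W × 6.4 h × 30 d = 378,240 Wh = 378.2 kWh
refrigerator: 97 W × 1.27 h × 30 d = 3,696 Wh = 3.696 kWh
laptop: 75.78 W × 5.50 h × 30 d = 12,504 Wh = 12.5 kWh
Wi-Fi router: 11.7 W × 1.07 h × 30 d = 376 Wh = 0.3756 kWh
Total energy = 42 + 378.2 + 3.696 + 12.5 + 0.3756 = 436.8 kWh
Cost = 436.8 kWh × £0.252 = £110.08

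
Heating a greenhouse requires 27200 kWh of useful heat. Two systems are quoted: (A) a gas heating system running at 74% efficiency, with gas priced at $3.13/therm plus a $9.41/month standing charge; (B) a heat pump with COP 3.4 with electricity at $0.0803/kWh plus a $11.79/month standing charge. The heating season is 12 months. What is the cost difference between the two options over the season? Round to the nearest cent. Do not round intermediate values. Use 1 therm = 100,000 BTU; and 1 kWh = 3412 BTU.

Heat load = 27200 kWh × 3412 = 92,806,400 BTU
Gas: input = 92,806,400 / 0.74 = 125,414,054 BTU = 1,254 therm → 1,254 × $3.13 = $3,925.46; + 12 × $9.41 standing = $4,038.38
Heat pump: 92,806,400 BTU / 3412 = 27,200 kWh heat; / 3.4 = 8,000 kWh in → × $0.0803 = $642.40; + 12 × $11.79 standing = $783.88
Difference = |$4,038.38 − $783.88| = $3,254.50

$3254.50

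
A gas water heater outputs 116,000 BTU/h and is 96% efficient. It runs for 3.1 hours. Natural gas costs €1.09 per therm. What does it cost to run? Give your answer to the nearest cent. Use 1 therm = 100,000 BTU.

Heat delivered = 116,000 BTU/h × 3.1 h = 359,600 BTU
Gas input = 359,600 / 0.96 = 374,583 BTU
= 374,583 / 100,000 = 3.746 therm
Cost = 3.746 × €1.09/therm = €4.08

€4.08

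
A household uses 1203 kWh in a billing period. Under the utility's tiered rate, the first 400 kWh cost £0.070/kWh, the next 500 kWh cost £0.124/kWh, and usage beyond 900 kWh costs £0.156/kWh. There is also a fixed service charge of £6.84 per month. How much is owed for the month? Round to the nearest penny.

First 400 kWh × £0.070 = £28.00
Next 500 kWh × £0.124 = £62.00
Remaining 303 kWh × £0.156 = £47.27
Energy charge = £137.27; + service £6.84 = £144.11

£144.11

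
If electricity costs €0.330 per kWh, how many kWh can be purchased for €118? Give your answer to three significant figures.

358 kWh

€118 / €0.330 per kWh = 357.6 kWh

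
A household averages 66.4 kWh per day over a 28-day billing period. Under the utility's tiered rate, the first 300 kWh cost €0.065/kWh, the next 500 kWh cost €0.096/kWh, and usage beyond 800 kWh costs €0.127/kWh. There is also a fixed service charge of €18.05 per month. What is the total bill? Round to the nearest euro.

€220

Usage = 66.4 kWh/day × 28 days = 1859.2 kWh
First 300 kWh × €0.065 = €19.50
Next 500 kWh × €0.096 = €48.00
Remaining 1059.2 kWh × €0.127 = €134.52
Energy charge = €202.02; + service €18.05 = €220.07 ≈ €220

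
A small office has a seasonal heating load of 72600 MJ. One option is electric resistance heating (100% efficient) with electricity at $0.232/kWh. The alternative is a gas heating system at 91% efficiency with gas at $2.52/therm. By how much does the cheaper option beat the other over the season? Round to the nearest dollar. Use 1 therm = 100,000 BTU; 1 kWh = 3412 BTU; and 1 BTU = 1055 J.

$2773

Heat load = 72600 MJ = 72,600,000,000 J / 1055 = 68,815,166 BTU
Gas: input = 68,815,166 / 0.91 = 75,621,061 BTU = 756.2 therm → 756.2 × $2.52 = $1,905.65
Electric: 68,815,166 BTU / 3412 = 20,170 kWh → × $0.232 = $4,679.11
Difference = |$1,905.65 − $4,679.11| = $2,773.46 ≈ $2773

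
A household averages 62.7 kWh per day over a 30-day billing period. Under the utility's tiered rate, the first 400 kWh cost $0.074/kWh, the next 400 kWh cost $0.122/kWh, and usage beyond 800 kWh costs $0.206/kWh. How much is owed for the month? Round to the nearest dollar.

$301

Usage = 62.7 kWh/day × 30 days = 1881 kWh
First 400 kWh × $0.074 = $29.60
Next 400 kWh × $0.122 = $48.80
Remaining 1081 kWh × $0.206 = $222.69
Total = $301.09 ≈ $301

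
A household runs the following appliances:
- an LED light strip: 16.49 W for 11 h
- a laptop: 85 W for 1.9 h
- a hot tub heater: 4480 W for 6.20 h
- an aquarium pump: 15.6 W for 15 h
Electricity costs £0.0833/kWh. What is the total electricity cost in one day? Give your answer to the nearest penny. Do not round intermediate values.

LED light strip: 16.49 W × 11 h = 181 Wh = 0.1814 kWh
laptop: 85 W × 1.9 h = 162 Wh = 0.1615 kWh
hot tub heater: 4480 W × 6.20 h = 27,776 Wh = 27.78 kWh
aquarium pump: 15.6 W × 15 h = 234 Wh = 0.234 kWh
Total energy = 0.1814 + 0.1615 + 27.78 + 0.234 = 28.35 kWh
Cost = 28.35 kWh × £0.0833 = £2.36

£2.36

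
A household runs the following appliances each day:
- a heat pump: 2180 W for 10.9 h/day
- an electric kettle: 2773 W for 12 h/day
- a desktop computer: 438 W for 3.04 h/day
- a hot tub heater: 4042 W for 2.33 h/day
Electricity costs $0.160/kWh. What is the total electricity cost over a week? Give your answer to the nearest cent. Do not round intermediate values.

heat pump: 2180 W × 10.9 h × 7 d = 166,334 Wh = 166.3 kWh
electric kettle: 2773 W × 12 h × 7 d = 232,932 Wh = 232.9 kWh
desktop computer: 438 W × 3.04 h × 7 d = 9,321 Wh = 9.321 kWh
hot tub heater: 4042 W × 2.33 h × 7 d = 65,925 Wh = 65.93 kWh
Total energy = 166.3 + 232.9 + 9.321 + 65.93 = 474.5 kWh
Cost = 474.5 kWh × $0.160 = $75.92

$75.92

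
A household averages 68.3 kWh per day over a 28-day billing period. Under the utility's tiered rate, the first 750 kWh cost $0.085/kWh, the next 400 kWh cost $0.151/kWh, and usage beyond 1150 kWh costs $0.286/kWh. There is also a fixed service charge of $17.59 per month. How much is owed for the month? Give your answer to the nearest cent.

$359.79

Usage = 68.3 kWh/day × 28 days = 1912.4 kWh
First 750 kWh × $0.085 = $63.75
Next 400 kWh × $0.151 = $60.40
Remaining 762.4 kWh × $0.286 = $218.05
Energy charge = $342.20; + service $17.59 = $359.79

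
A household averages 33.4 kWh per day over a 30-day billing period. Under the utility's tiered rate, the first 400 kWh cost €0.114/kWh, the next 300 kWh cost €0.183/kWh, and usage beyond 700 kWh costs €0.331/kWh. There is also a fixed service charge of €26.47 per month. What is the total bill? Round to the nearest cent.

€226.93

Usage = 33.4 kWh/day × 30 days = 1002 kWh
First 400 kWh × €0.114 = €45.60
Next 300 kWh × €0.183 = €54.90
Remaining 302 kWh × €0.331 = €99.96
Energy charge = €200.46; + service €26.47 = €226.93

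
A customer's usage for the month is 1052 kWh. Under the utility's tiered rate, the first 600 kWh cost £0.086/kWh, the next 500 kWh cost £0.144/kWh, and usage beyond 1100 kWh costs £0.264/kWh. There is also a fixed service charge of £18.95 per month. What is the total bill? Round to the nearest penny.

£135.64

First 600 kWh × £0.086 = £51.60
Next 452 kWh × £0.144 = £65.09
Remaining tier: 0 kWh (not reached)
Energy charge = £116.69; + service £18.95 = £135.64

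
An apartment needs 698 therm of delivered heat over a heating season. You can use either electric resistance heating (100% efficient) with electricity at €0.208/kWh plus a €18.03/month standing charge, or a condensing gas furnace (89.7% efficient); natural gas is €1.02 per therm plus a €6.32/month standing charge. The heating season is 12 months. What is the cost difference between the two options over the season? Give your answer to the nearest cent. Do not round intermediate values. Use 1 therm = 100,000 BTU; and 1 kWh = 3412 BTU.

Heat load = 698 therm × 100,000 = 69,800,000 BTU
Gas: input = 69,800,000 / 0.897 = 77,814,939 BTU = 778.1 therm → 778.1 × €1.02 = €793.71; + 12 × €6.32 standing = €869.55
Electric: 69,800,000 BTU / 3412 = 20,460 kWh → × €0.208 = €4,255.10; + 12 × €18.03 standing = €4,471.46
Difference = |€869.55 − €4,471.46| = €3,601.91

€3601.91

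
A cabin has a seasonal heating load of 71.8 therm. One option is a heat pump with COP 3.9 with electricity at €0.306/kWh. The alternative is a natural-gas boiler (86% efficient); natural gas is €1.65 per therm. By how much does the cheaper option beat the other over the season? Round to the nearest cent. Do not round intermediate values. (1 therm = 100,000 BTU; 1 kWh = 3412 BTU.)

Heat load = 71.8 therm × 100,000 = 7,180,000 BTU
Gas: input = 7,180,000 / 0.86 = 8,348,837 BTU = 83.49 therm → 83.49 × €1.65 = €137.76
Heat pump: 7,180,000 BTU / 3412 = 2,104 kWh heat; / 3.9 = 539.6 kWh in → × €0.306 = €165.11
Difference = |€137.76 − €165.11| = €27.35

€27.35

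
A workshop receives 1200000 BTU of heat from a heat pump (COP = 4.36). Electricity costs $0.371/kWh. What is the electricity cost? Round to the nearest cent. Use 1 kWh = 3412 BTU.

Heat delivered = 1,200,000 BTU / 3412 = 351.7 kWh
Electrical input = 351.7 kWh / 4.36 = 80.67 kWh
Cost = 80.67 × $0.371/kWh = $29.93

$29.93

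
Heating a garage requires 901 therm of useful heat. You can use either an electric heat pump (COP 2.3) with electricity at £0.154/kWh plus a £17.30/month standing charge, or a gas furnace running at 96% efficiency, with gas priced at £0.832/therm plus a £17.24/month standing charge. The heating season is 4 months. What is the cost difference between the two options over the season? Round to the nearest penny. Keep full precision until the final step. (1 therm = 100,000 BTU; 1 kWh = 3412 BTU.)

Heat load = 901 therm × 100,000 = 90,100,000 BTU
Gas: input = 90,100,000 / 0.96 = 93,854,167 BTU = 938.5 therm → 938.5 × £0.832 = £780.87; + 4 × £17.24 standing = £849.83
Heat pump: 90,100,000 BTU / 3412 = 26,410 kWh heat; / 2.3 = 11,480 kWh in → × £0.154 = £1,768.11; + 4 × £17.30 standing = £1,837.31
Difference = |£849.83 − £1,837.31| = £987.48

£987.48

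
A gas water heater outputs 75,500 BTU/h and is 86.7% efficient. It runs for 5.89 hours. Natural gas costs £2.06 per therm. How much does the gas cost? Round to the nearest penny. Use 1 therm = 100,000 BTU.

£10.57

Heat delivered = 75,500 BTU/h × 5.89 h = 444,695 BTU
Gas input = 444,695 / 0.867 = 512,912 BTU
= 512,912 / 100,000 = 5.129 therm
Cost = 5.129 × £2.06/therm = £10.57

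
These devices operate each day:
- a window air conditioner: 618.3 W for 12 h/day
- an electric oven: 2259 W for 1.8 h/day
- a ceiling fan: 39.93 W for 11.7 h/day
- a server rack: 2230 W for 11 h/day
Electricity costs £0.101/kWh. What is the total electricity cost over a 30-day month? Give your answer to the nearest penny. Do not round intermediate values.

£110.54

window air conditioner: 618.3 W × 12 h × 30 d = 222,588 Wh = 222.6 kWh
electric oven: 2259 W × 1.8 h × 30 d = 121,986 Wh = 122 kWh
ceiling fan: 39.93 W × 11.7 h × 30 d = 14,015 Wh = 14.02 kWh
server rack: 2230 W × 11 h × 30 d = 735,900 Wh = 735.9 kWh
Total energy = 222.6 + 122 + 14.02 + 735.9 = 1,094 kWh
Cost = 1,094 kWh × £0.101 = £110.54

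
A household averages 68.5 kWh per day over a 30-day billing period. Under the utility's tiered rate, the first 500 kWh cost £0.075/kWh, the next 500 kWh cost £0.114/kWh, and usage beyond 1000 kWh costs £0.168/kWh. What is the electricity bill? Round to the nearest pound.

£272

Usage = 68.5 kWh/day × 30 days = 2055 kWh
First 500 kWh × £0.075 = £37.50
Next 500 kWh × £0.114 = £57.00
Remaining 1055 kWh × £0.168 = £177.24
Total = £271.74 ≈ £272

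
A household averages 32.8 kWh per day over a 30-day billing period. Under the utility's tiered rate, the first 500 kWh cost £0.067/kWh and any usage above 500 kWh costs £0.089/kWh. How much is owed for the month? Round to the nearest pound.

Usage = 32.8 kWh/day × 30 days = 984 kWh
First 500 kWh × £0.067 = £33.50
Remaining 484 kWh × £0.089 = £43.08
Total = £76.58 ≈ £77

£77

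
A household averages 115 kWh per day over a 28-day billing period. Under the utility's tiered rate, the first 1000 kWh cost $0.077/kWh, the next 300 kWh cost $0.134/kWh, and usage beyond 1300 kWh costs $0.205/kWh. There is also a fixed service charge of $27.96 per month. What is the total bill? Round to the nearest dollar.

Usage = 115 kWh/day × 28 days = 3220 kWh
First 1000 kWh × $0.077 = $77.00
Next 300 kWh × $0.134 = $40.20
Remaining 1920 kWh × $0.205 = $393.60
Energy charge = $510.80; + service $27.96 = $538.76 ≈ $539

$539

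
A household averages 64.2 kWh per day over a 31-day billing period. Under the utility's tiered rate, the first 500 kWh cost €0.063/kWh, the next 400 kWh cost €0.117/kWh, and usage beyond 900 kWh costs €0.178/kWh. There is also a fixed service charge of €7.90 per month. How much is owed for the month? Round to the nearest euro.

€280

Usage = 64.2 kWh/day × 31 days = 1990.2 kWh
First 500 kWh × €0.063 = €31.50
Next 400 kWh × €0.117 = €46.80
Remaining 1090.2 kWh × €0.178 = €194.06
Energy charge = €272.36; + service €7.90 = €280.26 ≈ €280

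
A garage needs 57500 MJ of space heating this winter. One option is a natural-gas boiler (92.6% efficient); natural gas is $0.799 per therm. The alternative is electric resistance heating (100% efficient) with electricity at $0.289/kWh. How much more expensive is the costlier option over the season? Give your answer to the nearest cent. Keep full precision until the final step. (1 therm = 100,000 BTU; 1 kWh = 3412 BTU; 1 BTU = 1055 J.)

Heat load = 57500 MJ = 57,500,000,000 J / 1055 = 54,502,370 BTU
Gas: input = 54,502,370 / 0.926 = 58,857,851 BTU = 588.6 therm → 588.6 × $0.799 = $470.27
Electric: 54,502,370 BTU / 3412 = 15,970 kWh → × $0.289 = $4,616.41
Difference = |$470.27 − $4,616.41| = $4,146.13

$4146.13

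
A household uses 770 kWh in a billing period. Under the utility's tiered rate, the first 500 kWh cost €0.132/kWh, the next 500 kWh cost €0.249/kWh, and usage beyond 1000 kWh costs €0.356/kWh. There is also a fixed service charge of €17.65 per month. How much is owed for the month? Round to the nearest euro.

First 500 kWh × €0.132 = €66.00
Next 270 kWh × €0.249 = €67.23
Remaining tier: 0 kWh (not reached)
Energy charge = €133.23; + service €17.65 = €150.88 ≈ €151

€151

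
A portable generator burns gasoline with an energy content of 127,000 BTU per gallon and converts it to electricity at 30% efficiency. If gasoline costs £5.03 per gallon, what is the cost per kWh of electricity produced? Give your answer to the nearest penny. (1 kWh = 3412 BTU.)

£0.45

Electrical output per gallon = 127,000 BTU × 0.30 / 3412 BTU/kWh = 11.17 kWh
Cost per kWh = £5.03 / 11.17 kWh = £0.450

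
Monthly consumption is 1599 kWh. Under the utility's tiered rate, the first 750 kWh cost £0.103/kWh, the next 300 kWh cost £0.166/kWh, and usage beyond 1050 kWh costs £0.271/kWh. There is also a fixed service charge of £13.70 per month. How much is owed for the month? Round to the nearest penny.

£289.53

First 750 kWh × £0.103 = £77.25
Next 300 kWh × £0.166 = £49.80
Remaining 549 kWh × £0.271 = £148.78
Energy charge = £275.83; + service £13.70 = £289.53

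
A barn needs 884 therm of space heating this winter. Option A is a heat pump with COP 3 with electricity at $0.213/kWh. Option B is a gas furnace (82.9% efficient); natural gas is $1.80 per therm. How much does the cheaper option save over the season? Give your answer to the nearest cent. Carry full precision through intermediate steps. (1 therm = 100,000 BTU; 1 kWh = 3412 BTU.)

$79.91

Heat load = 884 therm × 100,000 = 88,400,000 BTU
Gas: input = 88,400,000 / 0.829 = 106,634,499 BTU = 1,066 therm → 1,066 × $1.80 = $1,919.42
Heat pump: 88,400,000 BTU / 3412 = 25,910 kWh heat; / 3 = 8,636 kWh in → × $0.213 = $1,839.51
Difference = |$1,919.42 − $1,839.51| = $79.91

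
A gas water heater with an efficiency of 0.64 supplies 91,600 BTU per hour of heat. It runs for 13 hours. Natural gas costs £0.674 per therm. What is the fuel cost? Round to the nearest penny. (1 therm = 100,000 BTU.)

Heat delivered = 91,600 BTU/h × 13 h = 1,190,800 BTU
Gas input = 1,190,800 / 0.64 = 1,860,625 BTU
= 1,860,625 / 100,000 = 18.61 therm
Cost = 18.61 × £0.674/therm = £12.54

£12.54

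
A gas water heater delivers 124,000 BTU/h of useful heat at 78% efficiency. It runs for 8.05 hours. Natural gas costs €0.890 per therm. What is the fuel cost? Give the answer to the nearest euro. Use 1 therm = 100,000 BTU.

Heat delivered = 124,000 BTU/h × 8.05 h = 998,200 BTU
Gas input = 998,200 / 0.78 = 1,279,744 BTU
= 1,279,744 / 100,000 = 12.8 therm
Cost = 12.8 × €0.890/therm = €11.39 ≈ €11

€11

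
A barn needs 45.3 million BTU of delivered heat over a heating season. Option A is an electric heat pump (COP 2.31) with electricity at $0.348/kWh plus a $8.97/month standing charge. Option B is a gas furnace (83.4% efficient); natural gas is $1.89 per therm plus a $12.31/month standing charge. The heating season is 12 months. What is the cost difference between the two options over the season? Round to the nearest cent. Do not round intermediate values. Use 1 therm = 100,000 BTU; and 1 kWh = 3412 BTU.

Heat load = 45.3 × 10⁶ BTU = 45,300,000 BTU
Gas: input = 45,300,000 / 0.834 = 54,316,547 BTU = 543.2 therm → 543.2 × $1.89 = $1,026.58; + 12 × $12.31 standing = $1,174.30
Heat pump: 45,300,000 BTU / 3412 = 13,280 kWh heat; / 2.31 = 5,747 kWh in → × $0.348 = $2,000.12; + 12 × $8.97 standing = $2,107.76
Difference = |$1,174.30 − $2,107.76| = $933.46

$933.46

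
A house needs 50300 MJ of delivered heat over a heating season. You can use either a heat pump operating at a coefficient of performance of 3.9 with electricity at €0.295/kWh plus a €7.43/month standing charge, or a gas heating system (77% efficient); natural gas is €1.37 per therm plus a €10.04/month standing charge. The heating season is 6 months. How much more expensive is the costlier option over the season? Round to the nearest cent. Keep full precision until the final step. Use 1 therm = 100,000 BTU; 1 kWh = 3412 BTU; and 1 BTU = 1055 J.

Heat load = 50300 MJ = 50,300,000,000 J / 1055 = 47,677,725 BTU
Gas: input = 47,677,725 / 0.77 = 61,919,124 BTU = 619.2 therm → 619.2 × €1.37 = €848.29; + 6 × €10.04 standing = €908.53
Heat pump: 47,677,725 BTU / 3412 = 13,970 kWh heat; / 3.9 = 3,583 kWh in → × €0.295 = €1,056.97; + 6 × €7.43 standing = €1,101.55
Difference = |€908.53 − €1,101.55| = €193.02

€193.02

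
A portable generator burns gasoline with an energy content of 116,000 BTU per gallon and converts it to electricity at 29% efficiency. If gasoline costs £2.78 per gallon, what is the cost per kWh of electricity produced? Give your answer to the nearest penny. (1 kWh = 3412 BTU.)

£0.28

Electrical output per gallon = 116,000 BTU × 0.29 / 3412 BTU/kWh = 9.859 kWh
Cost per kWh = £2.78 / 9.859 kWh = £0.282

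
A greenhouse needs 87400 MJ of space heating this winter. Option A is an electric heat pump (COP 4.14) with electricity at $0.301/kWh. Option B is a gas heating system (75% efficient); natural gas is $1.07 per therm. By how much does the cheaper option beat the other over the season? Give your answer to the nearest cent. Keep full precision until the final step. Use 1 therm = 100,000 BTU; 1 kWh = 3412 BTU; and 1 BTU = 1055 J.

Heat load = 87400 MJ = 87,400,000,000 J / 1055 = 82,843,602 BTU
Gas: input = 82,843,602 / 0.75 = 110,458,136 BTU = 1,105 therm → 1,105 × $1.07 = $1,181.90
Heat pump: 82,843,602 BTU / 3412 = 24,280 kWh heat; / 4.14 = 5,865 kWh in → × $0.301 = $1,765.29
Difference = |$1,181.90 − $1,765.29| = $583.39

$583.39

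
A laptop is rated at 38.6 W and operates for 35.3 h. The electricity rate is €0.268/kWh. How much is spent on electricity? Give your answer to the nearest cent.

€0.37

Energy = 38.6 W × 35.3 h = 1,363 Wh = 1.363 kWh
Cost = 1.363 kWh × €0.268/kWh = €0.37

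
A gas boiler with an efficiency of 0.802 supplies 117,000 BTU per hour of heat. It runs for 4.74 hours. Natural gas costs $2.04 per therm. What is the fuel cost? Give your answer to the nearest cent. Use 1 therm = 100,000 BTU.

Heat delivered = 117,000 BTU/h × 4.74 h = 554,580 BTU
Gas input = 554,580 / 0.802 = 691,496 BTU
= 691,496 / 100,000 = 6.915 therm
Cost = 6.915 × $2.04/therm = $14.11

$14.11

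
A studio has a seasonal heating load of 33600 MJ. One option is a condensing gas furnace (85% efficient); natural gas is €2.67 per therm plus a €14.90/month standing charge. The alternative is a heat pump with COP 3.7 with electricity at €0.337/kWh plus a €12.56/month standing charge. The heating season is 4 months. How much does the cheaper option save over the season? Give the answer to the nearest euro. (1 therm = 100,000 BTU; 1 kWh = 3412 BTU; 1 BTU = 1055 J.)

€160

Heat load = 33600 MJ = 33,600,000,000 J / 1055 = 31,848,341 BTU
Gas: input = 31,848,341 / 0.85 = 37,468,637 BTU = 374.7 therm → 374.7 × €2.67 = €1,000.41; + 4 × €14.90 standing = €1,060.01
Heat pump: 31,848,341 BTU / 3412 = 9,334 kWh heat; / 3.7 = 2,523 kWh in → × €0.337 = €850.17; + 4 × €12.56 standing = €900.41
Difference = |€1,060.01 − €900.41| = €159.60 ≈ €160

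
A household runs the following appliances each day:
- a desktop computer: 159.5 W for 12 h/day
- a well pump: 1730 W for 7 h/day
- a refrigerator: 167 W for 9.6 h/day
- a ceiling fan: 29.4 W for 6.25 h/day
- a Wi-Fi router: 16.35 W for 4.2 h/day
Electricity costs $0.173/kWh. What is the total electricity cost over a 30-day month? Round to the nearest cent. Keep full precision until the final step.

$82.42

desktop computer: 159.5 W × 12 h × 30 d = 57,420 Wh = 57.42 kWh
well pump: 1730 W × 7 h × 30 d = 363,300 Wh = 363.3 kWh
refrigerator: 167 W × 9.6 h × 30 d = 48,096 Wh = 48.1 kWh
ceiling fan: 29.4 W × 6.25 h × 30 d = 5,512 Wh = 5.513 kWh
Wi-Fi router: 16.35 W × 4.2 h × 30 d = 2,060 Wh = 2.06 kWh
Total energy = 57.42 + 363.3 + 48.1 + 5.513 + 2.06 = 476.4 kWh
Cost = 476.4 kWh × $0.173 = $82.42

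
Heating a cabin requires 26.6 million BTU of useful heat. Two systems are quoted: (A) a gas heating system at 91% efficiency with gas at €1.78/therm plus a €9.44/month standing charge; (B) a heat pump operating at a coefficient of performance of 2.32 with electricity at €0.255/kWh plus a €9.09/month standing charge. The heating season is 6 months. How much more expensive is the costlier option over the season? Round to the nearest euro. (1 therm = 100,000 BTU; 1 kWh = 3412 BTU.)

€334

Heat load = 26.6 × 10⁶ BTU = 26,600,000 BTU
Gas: input = 26,600,000 / 0.91 = 29,230,769 BTU = 292.3 therm → 292.3 × €1.78 = €520.31; + 6 × €9.44 standing = €576.95
Heat pump: 26,600,000 BTU / 3412 = 7,796 kWh heat; / 2.32 = 3,360 kWh in → × €0.255 = €856.89; + 6 × €9.09 standing = €911.43
Difference = |€576.95 − €911.43| = €334.48 ≈ €334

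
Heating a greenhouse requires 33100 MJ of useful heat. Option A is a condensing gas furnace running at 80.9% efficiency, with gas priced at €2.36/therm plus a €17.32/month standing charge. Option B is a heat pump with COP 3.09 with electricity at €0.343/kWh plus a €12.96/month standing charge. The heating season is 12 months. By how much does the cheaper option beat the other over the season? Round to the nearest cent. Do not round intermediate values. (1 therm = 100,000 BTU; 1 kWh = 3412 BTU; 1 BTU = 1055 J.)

Heat load = 33100 MJ = 33,100,000,000 J / 1055 = 31,374,408 BTU
Gas: input = 31,374,408 / 0.809 = 38,781,715 BTU = 387.8 therm → 387.8 × €2.36 = €915.25; + 12 × €17.32 standing = €1,123.09
Heat pump: 31,374,408 BTU / 3412 = 9,195 kWh heat; / 3.09 = 2,976 kWh in → × €0.343 = €1,020.71; + 12 × €12.96 standing = €1,176.23
Difference = |€1,123.09 − €1,176.23| = €53.14

€53.14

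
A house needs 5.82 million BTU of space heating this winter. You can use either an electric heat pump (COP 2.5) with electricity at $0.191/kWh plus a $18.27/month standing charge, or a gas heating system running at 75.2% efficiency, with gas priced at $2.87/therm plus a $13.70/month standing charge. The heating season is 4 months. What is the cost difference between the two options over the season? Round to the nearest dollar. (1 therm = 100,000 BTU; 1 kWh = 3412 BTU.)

$74

Heat load = 5.82 × 10⁶ BTU = 5,820,000 BTU
Gas: input = 5,820,000 / 0.752 = 7,739,362 BTU = 77.39 therm → 77.39 × $2.87 = $222.12; + 4 × $13.70 standing = $276.92
Heat pump: 5,820,000 BTU / 3412 = 1,706 kWh heat; / 2.5 = 682.3 kWh in → × $0.191 = $130.32; + 4 × $18.27 standing = $203.40
Difference = |$276.92 − $203.40| = $73.52 ≈ $74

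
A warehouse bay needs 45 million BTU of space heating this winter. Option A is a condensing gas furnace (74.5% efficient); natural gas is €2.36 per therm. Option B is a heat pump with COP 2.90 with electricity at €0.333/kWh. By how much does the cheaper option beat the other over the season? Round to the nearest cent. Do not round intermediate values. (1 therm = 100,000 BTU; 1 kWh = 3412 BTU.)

€88.93

Heat load = 45 × 10⁶ BTU = 45,000,000 BTU
Gas: input = 45,000,000 / 0.745 = 60,402,685 BTU = 604 therm → 604 × €2.36 = €1,425.50
Heat pump: 45,000,000 BTU / 3412 = 13,190 kWh heat; / 2.90 = 4,548 kWh in → × €0.333 = €1,514.43
Difference = |€1,425.50 − €1,514.43| = €88.93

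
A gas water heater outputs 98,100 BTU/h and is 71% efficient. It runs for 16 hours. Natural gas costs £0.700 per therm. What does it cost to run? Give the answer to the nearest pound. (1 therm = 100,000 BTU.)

Heat delivered = 98,100 BTU/h × 16 h = 1,569,600 BTU
Gas input = 1,569,600 / 0.71 = 2,210,704 BTU
= 2,210,704 / 100,000 = 22.11 therm
Cost = 22.11 × £0.700/therm = £15.47 ≈ £15

£15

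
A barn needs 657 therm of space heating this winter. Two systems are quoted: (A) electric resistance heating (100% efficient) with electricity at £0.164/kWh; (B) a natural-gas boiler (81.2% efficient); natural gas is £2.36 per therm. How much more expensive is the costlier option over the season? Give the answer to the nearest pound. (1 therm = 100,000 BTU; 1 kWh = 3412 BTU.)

Heat load = 657 therm × 100,000 = 65,700,000 BTU
Gas: input = 65,700,000 / 0.812 = 80,911,330 BTU = 809.1 therm → 809.1 × £2.36 = £1,909.51
Electric: 65,700,000 BTU / 3412 = 19,260 kWh → × £0.164 = £3,157.91
Difference = |£1,909.51 − £3,157.91| = £1,248.41 ≈ £1248

£1248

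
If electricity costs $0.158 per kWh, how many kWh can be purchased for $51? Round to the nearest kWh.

$51 / $0.158 per kWh = 322.8 kWh

323 kWh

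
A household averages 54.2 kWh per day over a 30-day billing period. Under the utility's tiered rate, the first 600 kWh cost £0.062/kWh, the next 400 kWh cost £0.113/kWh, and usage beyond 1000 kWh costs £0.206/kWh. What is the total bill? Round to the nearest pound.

£211

Usage = 54.2 kWh/day × 30 days = 1626 kWh
First 600 kWh × £0.062 = £37.20
Next 400 kWh × £0.113 = £45.20
Remaining 626 kWh × £0.206 = £128.96
Total = £211.36 ≈ £211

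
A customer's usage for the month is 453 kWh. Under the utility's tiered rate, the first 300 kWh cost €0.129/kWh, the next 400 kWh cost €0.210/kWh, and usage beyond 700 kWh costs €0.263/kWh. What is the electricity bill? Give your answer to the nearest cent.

First 300 kWh × €0.129 = €38.70
Next 153 kWh × €0.210 = €32.13
Remaining tier: 0 kWh (not reached)
Total = €70.83

€70.83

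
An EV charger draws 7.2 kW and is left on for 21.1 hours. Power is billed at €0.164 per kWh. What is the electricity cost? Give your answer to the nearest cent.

€24.91

Energy = 7200 W × 21.1 h = 151,920 Wh = 151.9 kWh
Cost = 151.9 kWh × €0.164/kWh = €24.91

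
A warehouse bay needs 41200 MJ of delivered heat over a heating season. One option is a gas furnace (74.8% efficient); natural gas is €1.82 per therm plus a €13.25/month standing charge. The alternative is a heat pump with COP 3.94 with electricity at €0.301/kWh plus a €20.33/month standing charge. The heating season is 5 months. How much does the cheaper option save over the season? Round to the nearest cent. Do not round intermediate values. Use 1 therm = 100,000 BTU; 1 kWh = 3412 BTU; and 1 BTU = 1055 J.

Heat load = 41200 MJ = 41,200,000,000 J / 1055 = 39,052,133 BTU
Gas: input = 39,052,133 / 0.748 = 52,208,734 BTU = 522.1 therm → 522.1 × €1.82 = €950.20; + 5 × €13.25 standing = €1,016.45
Heat pump: 39,052,133 BTU / 3412 = 11,450 kWh heat; / 3.94 = 2,905 kWh in → × €0.301 = €874.39; + 5 × €20.33 standing = €976.04
Difference = |€1,016.45 − €976.04| = €40.41

€40.41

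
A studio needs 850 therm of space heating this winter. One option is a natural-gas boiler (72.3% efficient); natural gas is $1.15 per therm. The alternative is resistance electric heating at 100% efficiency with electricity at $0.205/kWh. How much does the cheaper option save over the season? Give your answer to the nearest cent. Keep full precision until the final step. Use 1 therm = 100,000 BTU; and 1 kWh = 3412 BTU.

Heat load = 850 therm × 100,000 = 85,000,000 BTU
Gas: input = 85,000,000 / 0.723 = 117,565,698 BTU = 1,176 therm → 1,176 × $1.15 = $1,352.01
Electric: 85,000,000 BTU / 3412 = 24,910 kWh → × $0.205 = $5,106.98
Difference = |$1,352.01 − $5,106.98| = $3,754.97

$3754.97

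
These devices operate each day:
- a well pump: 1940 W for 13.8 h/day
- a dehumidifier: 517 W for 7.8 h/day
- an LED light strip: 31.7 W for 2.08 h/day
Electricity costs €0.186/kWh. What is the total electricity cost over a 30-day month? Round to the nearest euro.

well pump: 1940 W × 13.8 h × 30 d = 803,160 Wh = 803.2 kWh
dehumidifier: 517 W × 7.8 h × 30 d = 120,978 Wh = 121 kWh
LED light strip: 31.7 W × 2.08 h × 30 d = 1,978 Wh = 1.978 kWh
Total energy = 803.2 + 121 + 1.978 = 926.1 kWh
Cost = 926.1 kWh × €0.186 = €172.26 ≈ €172

€172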